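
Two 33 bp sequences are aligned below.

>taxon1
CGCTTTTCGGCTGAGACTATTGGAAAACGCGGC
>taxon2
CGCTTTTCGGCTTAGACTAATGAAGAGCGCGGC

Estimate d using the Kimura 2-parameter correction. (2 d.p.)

0.17

Of 33 sites, 3 differences are transitions and 2 are transversions, so P = 3/33 ≈ 0.090909 and Q = 2/33 ≈ 0.060606.
Under the Kimura two-parameter model, d = −½ ln(1 − 2P − Q) − ¼ ln(1 − 2Q).
1 − 2P − Q = 0.757576, giving −½ ln(0.757576) = 0.138816.
1 − 2Q = 0.878788, giving −¼ ln(0.878788) = 0.032303.
d = 0.138816 + 0.032303 = 0.171119.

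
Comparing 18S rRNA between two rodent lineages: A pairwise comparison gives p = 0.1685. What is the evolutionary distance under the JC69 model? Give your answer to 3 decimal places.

0.191

d = −(3/4) ln(1 − 4p/3) = −0.75 ln(1 − 0.224667) = −0.75 ln(0.775333)
  = −0.75 × (-0.254463) = 0.190847 substitutions/site.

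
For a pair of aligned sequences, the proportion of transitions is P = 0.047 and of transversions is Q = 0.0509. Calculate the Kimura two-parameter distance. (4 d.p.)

0.1051

Under the Kimura two-parameter model, d = −½ ln(1 − 2P − Q) − ¼ ln(1 − 2Q).
1 − 2P − Q = 0.8551, giving −½ ln(0.8551) = 0.078268.
1 − 2Q = 0.8982, giving −¼ ln(0.8982) = 0.026841.
d = 0.078268 + 0.026841 = 0.105109.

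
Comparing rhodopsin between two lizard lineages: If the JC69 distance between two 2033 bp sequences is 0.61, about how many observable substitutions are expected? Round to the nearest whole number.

Invert JC69: p = (3/4)(1 − e^(−4d/3)) = 0.75 × (1 − e^(-0.813333)) = 0.75 × (1 − 0.443378) = 0.417467.
Expected differing sites = pL ≈ 0.417467 × 2033 = 848.710411 ≈ 849.

849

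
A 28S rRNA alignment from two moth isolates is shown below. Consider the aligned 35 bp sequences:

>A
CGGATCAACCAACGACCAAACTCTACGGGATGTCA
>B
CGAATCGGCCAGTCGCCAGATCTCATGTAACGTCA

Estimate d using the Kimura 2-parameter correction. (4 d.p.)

Of 35 sites, 14 differences are transitions and 2 are transversions, so P = 14/35 = 0.4 and Q = 2/35 ≈ 0.057143.
Under the Kimura two-parameter model, d = −½ ln(1 − 2P − Q) − ¼ ln(1 − 2Q).
1 − 2P − Q = 0.142857, giving −½ ln(0.142857) = 0.972956.
1 − 2Q = 0.885714, giving −¼ ln(0.885714) = 0.030340.
d = 0.972956 + 0.030340 = 1.003296.

1.0033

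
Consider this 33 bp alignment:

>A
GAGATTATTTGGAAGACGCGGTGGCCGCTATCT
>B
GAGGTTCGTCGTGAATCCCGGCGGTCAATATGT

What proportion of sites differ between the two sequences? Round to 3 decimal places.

The sequences differ at 14 of 33 positions.
p = 14/33 = 0.424242… ≈ 0.424 (to 3 d.p.).

0.424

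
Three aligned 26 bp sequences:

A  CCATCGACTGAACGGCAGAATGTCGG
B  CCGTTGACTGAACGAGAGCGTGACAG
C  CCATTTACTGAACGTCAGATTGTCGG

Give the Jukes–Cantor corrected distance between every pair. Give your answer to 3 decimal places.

d(A,B) = 0.396, d(A,C) = 0.172, d(B,C) = 0.396

A–B: 8/26 sites differ → p ≈ 0.307692, d = −0.75 ln(1 − 0.410256) = 0.396050 ≈ 0.396.
A–C: 4/26 sites differ → p ≈ 0.153846, d = −0.75 ln(1 − 0.205128) = 0.172181 ≈ 0.172.
B–C: 8/26 sites differ → p ≈ 0.307692, d = −0.75 ln(1 − 0.410256) = 0.396050 ≈ 0.396.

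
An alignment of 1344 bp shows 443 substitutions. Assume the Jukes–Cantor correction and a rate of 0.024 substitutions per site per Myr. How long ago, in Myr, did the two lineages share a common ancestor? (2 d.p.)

9.05

p = 443/1344 ≈ 0.329613.
d = −(3/4) ln(1 − 4p/3) = −0.75 ln(1 − 0.439484) = −0.75 ln(0.560516)
  = −0.75 × (-0.578897) = 0.434173 substitutions/site.
Under a molecular clock d = 2μt, so t = d/(2μ) = 0.434173 / (2 × 0.024) = 9.05 Myr.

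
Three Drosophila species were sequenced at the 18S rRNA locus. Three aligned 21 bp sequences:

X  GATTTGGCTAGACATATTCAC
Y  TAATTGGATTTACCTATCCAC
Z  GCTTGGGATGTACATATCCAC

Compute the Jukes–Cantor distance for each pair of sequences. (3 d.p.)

d(X,Y) = 0.441, d(X,Z) = 0.360, d(Y,Z) = 0.360

X–Y: 7/21 sites differ → p ≈ 0.333333, d = −0.75 ln(1 − 0.444444) = 0.440839 ≈ 0.441.
X–Z: 6/21 sites differ → p ≈ 0.285714, d = −0.75 ln(1 − 0.380952) = 0.359679 ≈ 0.360.
Y–Z: 6/21 sites differ → p ≈ 0.285714, d = −0.75 ln(1 − 0.380952) = 0.359679 ≈ 0.360.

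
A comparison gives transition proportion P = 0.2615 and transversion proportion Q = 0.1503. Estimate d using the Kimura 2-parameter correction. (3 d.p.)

0.649

Under the Kimura two-parameter model, d = −½ ln(1 − 2P − Q) − ¼ ln(1 − 2Q).
1 − 2P − Q = 0.3267, giving −½ ln(0.3267) = 0.559356.
1 − 2Q = 0.6994, giving −¼ ln(0.6994) = 0.089383.
d = 0.559356 + 0.089383 = 0.648739.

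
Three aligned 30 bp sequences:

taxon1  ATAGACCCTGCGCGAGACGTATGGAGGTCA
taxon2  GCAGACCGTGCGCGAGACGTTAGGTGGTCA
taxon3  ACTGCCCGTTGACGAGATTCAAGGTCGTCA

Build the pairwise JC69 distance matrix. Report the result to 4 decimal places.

d(taxon1,taxon2) = 0.2326, d(taxon1,taxon3) = 0.6467, d(taxon2,taxon3) = 0.5034

taxon1–taxon2: 6/30 sites differ → p = 0.2, d = −0.75 ln(1 − 0.266667) = 0.232617 ≈ 0.2326.
taxon1–taxon3: 13/30 sites differ → p ≈ 0.433333, d = −0.75 ln(1 − 0.577777) = 0.646666 ≈ 0.6467.
taxon2–taxon3: 11/30 sites differ → p ≈ 0.366667, d = −0.75 ln(1 − 0.488889) = 0.503376 ≈ 0.5034.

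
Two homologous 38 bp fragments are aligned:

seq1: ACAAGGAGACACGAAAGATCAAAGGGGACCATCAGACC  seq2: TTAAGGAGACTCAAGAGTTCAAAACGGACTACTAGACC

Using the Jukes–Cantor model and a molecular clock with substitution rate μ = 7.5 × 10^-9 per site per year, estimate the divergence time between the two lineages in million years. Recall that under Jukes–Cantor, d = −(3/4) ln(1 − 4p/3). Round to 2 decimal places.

24.39

The sequences differ at 11 of 38 sites, so p = 11/38 ≈ 0.289474.
d = −(3/4) ln(1 − 4p/3) = −0.75 ln(1 − 0.385965) = −0.75 ln(0.614035)
  = −0.75 × (-0.487703) = 0.365777 substitutions/site.
Under a molecular clock d = 2μt, so t = d/(2μ) = 0.365777 / (2 × 7.5 × 10^-9) = 24.39 million years.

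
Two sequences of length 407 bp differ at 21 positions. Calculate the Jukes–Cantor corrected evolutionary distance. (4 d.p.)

p = 21/407 ≈ 0.051597.
d = −(3/4) ln(1 − 4p/3) = −0.75 ln(1 − 0.068796) = −0.75 ln(0.931204)
  = −0.75 × (-0.071277) = 0.053458 substitutions/site.

0.0535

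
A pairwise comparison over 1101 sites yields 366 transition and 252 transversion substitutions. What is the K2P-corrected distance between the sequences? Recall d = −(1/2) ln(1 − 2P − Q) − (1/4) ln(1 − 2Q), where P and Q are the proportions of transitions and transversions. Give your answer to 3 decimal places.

P = 366/1101 ≈ 0.332425 and Q = 252/1101 ≈ 0.228883.
Under the Kimura two-parameter model, d = −½ ln(1 − 2P − Q) − ¼ ln(1 − 2Q).
1 − 2P − Q = 0.106267, giving −½ ln(0.106267) = 1.120900.
1 − 2Q = 0.542234, giving −¼ ln(0.542234) = 0.153014.
d = 1.120900 + 0.153014 = 1.273914.

1.274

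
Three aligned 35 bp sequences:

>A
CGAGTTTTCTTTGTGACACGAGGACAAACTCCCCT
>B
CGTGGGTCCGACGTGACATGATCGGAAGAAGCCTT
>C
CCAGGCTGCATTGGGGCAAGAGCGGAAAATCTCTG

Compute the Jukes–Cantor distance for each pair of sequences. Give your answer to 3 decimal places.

A–B: 17/35 sites differ → p ≈ 0.485714, d = −0.75 ln(1 − 0.647619) = 0.782282 ≈ 0.782.
A–C: 15/35 sites differ → p ≈ 0.428571, d = −0.75 ln(1 − 0.571428) = 0.635472 ≈ 0.635.
B–C: 16/35 sites differ → p ≈ 0.457143, d = −0.75 ln(1 − 0.609524) = 0.705292 ≈ 0.705.

d(A,B) = 0.782, d(A,C) = 0.635, d(B,C) = 0.705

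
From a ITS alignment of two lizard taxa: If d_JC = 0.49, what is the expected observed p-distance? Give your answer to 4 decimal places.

p = (3/4)(1 − e^(−4d/3)) = 0.75 × (1 − e^(-0.653333)) = 0.75 × (1 − 0.520309) = 0.359768.

0.3598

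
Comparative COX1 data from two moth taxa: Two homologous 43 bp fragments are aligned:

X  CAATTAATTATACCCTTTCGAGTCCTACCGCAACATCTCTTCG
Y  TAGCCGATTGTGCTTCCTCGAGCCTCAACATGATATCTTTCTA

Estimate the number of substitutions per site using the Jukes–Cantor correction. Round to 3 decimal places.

0.937

The sequences differ at 23 of 43 sites, so p = 23/43 ≈ 0.534884.
d = −(3/4) ln(1 − 4p/3) = −0.75 ln(1 − 0.713179) = −0.75 ln(0.286821)
  = −0.75 × (-1.248897) = 0.936673 substitutions/site.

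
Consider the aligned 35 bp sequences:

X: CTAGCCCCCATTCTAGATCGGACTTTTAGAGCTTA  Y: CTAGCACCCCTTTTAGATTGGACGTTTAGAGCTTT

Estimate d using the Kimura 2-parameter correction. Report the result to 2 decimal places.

0.19

Of 35 sites, 2 differences are transitions and 4 are transversions, so P = 2/35 ≈ 0.057143 and Q = 4/35 ≈ 0.114286.
Under the Kimura two-parameter model, d = −½ ln(1 − 2P − Q) − ¼ ln(1 − 2Q).
1 − 2P − Q = 0.771428, giving −½ ln(0.771428) = 0.129756.
1 − 2Q = 0.771428, giving −¼ ln(0.771428) = 0.064878.
d = 0.129756 + 0.064878 = 0.194634.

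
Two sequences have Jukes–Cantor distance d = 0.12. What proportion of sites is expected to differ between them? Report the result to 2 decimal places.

0.11

p = (3/4)(1 − e^(−4d/3)) = 0.75 × (1 − e^(-0.16)) = 0.75 × (1 − 0.852144) = 0.110892.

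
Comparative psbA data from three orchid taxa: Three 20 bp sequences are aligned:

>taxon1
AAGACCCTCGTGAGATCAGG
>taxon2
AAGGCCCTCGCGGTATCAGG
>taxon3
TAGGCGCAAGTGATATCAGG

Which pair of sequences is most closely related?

taxon1 and taxon2

taxon1–taxon2: 4/20 differ, p = 0.200, d = 0.233.
taxon1–taxon3: 6/20 differ, p = 0.300, d = 0.383.
taxon2–taxon3: 6/20 differ, p = 0.300, d = 0.383.
The smallest distance is between taxon1 and taxon2.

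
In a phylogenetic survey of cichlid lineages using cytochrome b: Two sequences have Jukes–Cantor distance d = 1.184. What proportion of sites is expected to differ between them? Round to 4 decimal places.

p = (3/4)(1 − e^(−4d/3)) = 0.75 × (1 − e^(-1.578667)) = 0.75 × (1 − 0.206250) = 0.595313.

0.5953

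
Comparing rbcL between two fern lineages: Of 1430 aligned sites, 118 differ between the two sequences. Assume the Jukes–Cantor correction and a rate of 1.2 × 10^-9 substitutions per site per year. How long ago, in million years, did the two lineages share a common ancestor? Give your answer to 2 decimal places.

p = 118/1430 ≈ 0.082517.
d = −(3/4) ln(1 − 4p/3) = −0.75 ln(1 − 0.110023) = −0.75 ln(0.889977)
  = −0.75 × (-0.116560) = 0.087420 substitutions/site.
Under a molecular clock d = 2μt, so t = d/(2μ) = 0.087420 / (2 × 1.2 × 10^-9) = 36.43 million years.

36.43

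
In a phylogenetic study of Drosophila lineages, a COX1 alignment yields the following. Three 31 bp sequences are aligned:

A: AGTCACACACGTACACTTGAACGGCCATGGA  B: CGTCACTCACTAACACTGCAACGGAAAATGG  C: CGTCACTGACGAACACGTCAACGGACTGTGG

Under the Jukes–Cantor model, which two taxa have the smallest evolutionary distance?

A–B: 11/31 differ, p = 0.355, d = 0.481.
A–C: 11/31 differ, p = 0.355, d = 0.481.
B–C: 7/31 differ, p = 0.226, d = 0.269.
The smallest distance is between B and C.

B and C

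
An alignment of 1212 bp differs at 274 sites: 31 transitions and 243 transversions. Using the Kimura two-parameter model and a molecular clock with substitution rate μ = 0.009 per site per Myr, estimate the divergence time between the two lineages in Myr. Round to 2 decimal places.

P = 31/1212 ≈ 0.025578 and Q = 243/1212 ≈ 0.200495.
Under the Kimura two-parameter model, d = −½ ln(1 − 2P − Q) − ¼ ln(1 − 2Q).
1 − 2P − Q = 0.748349, giving −½ ln(0.748349) = 0.144943.
1 − 2Q = 0.59901, giving −¼ ln(0.59901) = 0.128119.
d = 0.144943 + 0.128119 = 0.273062.
Under a molecular clock d = 2μt, so t = d/(2μ) = 0.273062 / (2 × 0.009) = 15.17 Myr.

15.17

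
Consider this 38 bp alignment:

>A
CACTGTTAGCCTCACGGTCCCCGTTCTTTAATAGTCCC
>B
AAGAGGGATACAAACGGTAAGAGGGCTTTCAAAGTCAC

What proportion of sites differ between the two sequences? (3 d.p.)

The sequences differ at 18 of 38 positions.
p = 18/38 = 0.473684… ≈ 0.474 (to 3 d.p.).

0.474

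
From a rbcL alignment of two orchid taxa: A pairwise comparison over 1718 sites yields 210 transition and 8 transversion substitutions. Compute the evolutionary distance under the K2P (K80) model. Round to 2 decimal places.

0.15

P = 210/1718 ≈ 0.122235 and Q = 8/1718 ≈ 0.004657.
Under the Kimura two-parameter model, d = −½ ln(1 − 2P − Q) − ¼ ln(1 − 2Q).
1 − 2P − Q = 0.750873, giving −½ ln(0.750873) = 0.143259.
1 − 2Q = 0.990686, giving −¼ ln(0.990686) = 0.002339.
d = 0.143259 + 0.002339 = 0.145598.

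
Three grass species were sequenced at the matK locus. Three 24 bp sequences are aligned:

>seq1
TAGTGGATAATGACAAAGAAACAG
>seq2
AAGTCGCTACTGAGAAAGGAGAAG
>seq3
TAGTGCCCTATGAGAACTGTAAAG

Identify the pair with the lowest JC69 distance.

seq1–seq2: 8/24 differ, p = 0.333, d = 0.441.
seq1–seq3: 10/24 differ, p = 0.417, d = 0.608.
seq2–seq3: 10/24 differ, p = 0.417, d = 0.608.
The smallest distance is between seq1 and seq2.

seq1 and seq2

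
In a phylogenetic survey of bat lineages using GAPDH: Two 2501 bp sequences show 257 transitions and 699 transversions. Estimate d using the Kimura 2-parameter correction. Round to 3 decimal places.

0.536

P = 257/2501 ≈ 0.102759 and Q = 699/2501 ≈ 0.279488.
Under the Kimura two-parameter model, d = −½ ln(1 − 2P − Q) − ¼ ln(1 − 2Q).
1 − 2P − Q = 0.514994, giving −½ ln(0.514994) = 0.331800.
1 − 2Q = 0.441024, giving −¼ ln(0.441024) = 0.204664.
d = 0.331800 + 0.204664 = 0.536464.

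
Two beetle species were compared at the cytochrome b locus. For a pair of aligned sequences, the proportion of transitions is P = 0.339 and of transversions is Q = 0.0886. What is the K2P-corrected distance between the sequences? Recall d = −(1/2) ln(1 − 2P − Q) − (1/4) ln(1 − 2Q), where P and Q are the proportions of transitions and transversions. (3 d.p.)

0.776

Under the Kimura two-parameter model, d = −½ ln(1 − 2P − Q) − ¼ ln(1 − 2Q).
1 − 2P − Q = 0.2334, giving −½ ln(0.2334) = 0.727501.
1 − 2Q = 0.8228, giving −¼ ln(0.8228) = 0.048761.
d = 0.727501 + 0.048761 = 0.776262.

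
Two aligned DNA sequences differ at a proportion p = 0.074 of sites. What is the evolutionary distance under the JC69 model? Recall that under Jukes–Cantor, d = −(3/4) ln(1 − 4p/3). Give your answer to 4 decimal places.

d = −(3/4) ln(1 − 4p/3) = −0.75 ln(1 − 0.098667) = −0.75 ln(0.901333)
  = −0.75 × (-0.103881) = 0.077911 substitutions/site.

0.0779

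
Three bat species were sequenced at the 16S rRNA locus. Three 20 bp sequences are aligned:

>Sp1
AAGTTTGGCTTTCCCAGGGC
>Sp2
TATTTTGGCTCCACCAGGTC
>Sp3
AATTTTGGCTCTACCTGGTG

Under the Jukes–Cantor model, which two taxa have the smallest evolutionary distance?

Sp2 and Sp3

Sp1–Sp2: 6/20 differ, p = 0.300, d = 0.383.
Sp1–Sp3: 6/20 differ, p = 0.300, d = 0.383.
Sp2–Sp3: 4/20 differ, p = 0.200, d = 0.233.
The smallest distance is between Sp2 and Sp3.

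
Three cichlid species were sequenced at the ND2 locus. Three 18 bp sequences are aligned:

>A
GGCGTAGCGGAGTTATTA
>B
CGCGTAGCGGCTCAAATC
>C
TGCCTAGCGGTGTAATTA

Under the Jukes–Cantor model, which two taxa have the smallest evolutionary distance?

A–B: 7/18 differ, p = 0.389, d = 0.548.
A–C: 4/18 differ, p = 0.222, d = 0.264.
B–C: 7/18 differ, p = 0.389, d = 0.548.
The smallest distance is between A and C.

A and C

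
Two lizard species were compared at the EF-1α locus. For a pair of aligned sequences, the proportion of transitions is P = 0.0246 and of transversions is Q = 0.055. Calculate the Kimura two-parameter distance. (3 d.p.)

Under the Kimura two-parameter model, d = −½ ln(1 − 2P − Q) − ¼ ln(1 − 2Q).
1 − 2P − Q = 0.8958, giving −½ ln(0.8958) = 0.055019.
1 − 2Q = 0.89, giving −¼ ln(0.89) = 0.029133.
d = 0.055019 + 0.029133 = 0.084152.

0.084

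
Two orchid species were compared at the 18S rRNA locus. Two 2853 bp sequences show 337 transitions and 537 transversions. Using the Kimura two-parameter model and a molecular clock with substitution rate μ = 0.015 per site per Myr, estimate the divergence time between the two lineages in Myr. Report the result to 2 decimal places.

P = 337/2853 ≈ 0.118121 and Q = 537/2853 ≈ 0.188223.
Under the Kimura two-parameter model, d = −½ ln(1 − 2P − Q) − ¼ ln(1 − 2Q).
1 − 2P − Q = 0.575535, giving −½ ln(0.575535) = 0.276228.
1 − 2Q = 0.623554, giving −¼ ln(0.623554) = 0.118080.
d = 0.276228 + 0.118080 = 0.394308.
Under a molecular clock d = 2μt, so t = d/(2μ) = 0.394308 / (2 × 0.015) = 13.14 Myr.

13.14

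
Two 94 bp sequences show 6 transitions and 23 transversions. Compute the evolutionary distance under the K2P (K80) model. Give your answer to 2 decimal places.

0.40

P = 6/94 ≈ 0.06383 and Q = 23/94 ≈ 0.244681.
Under the Kimura two-parameter model, d = −½ ln(1 − 2P − Q) − ¼ ln(1 − 2Q).
1 − 2P − Q = 0.627659, giving −½ ln(0.627659) = 0.232879.
1 − 2Q = 0.510638, giving −¼ ln(0.510638) = 0.168024.
d = 0.232879 + 0.168024 = 0.400903.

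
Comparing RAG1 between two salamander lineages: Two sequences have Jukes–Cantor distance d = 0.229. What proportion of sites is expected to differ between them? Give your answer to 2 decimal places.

p = (3/4)(1 − e^(−4d/3)) = 0.75 × (1 − e^(-0.305333)) = 0.75 × (1 − 0.736878) = 0.197342.

0.20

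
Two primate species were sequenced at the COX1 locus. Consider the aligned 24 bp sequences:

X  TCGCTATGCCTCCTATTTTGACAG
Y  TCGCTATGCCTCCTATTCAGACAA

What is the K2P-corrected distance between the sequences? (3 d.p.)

Of 24 sites, 2 differences are transitions and 1 are transversions, so P = 2/24 ≈ 0.083333 and Q = 1/24 ≈ 0.041667.
Under the Kimura two-parameter model, d = −½ ln(1 − 2P − Q) − ¼ ln(1 − 2Q).
1 − 2P − Q = 0.791667, giving −½ ln(0.791667) = 0.116807.
1 − 2Q = 0.916666, giving −¼ ln(0.916666) = 0.021753.
d = 0.116807 + 0.021753 = 0.138560.

0.139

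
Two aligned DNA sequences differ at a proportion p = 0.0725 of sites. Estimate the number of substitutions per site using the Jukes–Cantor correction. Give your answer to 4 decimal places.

0.0762

d = −(3/4) ln(1 − 4p/3) = −0.75 ln(1 − 0.096667) = −0.75 ln(0.903333)
  = −0.75 × (-0.101664) = 0.076248 substitutions/site.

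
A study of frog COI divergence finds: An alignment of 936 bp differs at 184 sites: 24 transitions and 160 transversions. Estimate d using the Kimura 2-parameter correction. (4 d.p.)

P = 24/936 ≈ 0.025641 and Q = 160/936 ≈ 0.17094.
Under the Kimura two-parameter model, d = −½ ln(1 − 2P − Q) − ¼ ln(1 − 2Q).
1 − 2P − Q = 0.777778, giving −½ ln(0.777778) = 0.125657.
1 − 2Q = 0.65812, giving −¼ ln(0.65812) = 0.104592.
d = 0.125657 + 0.104592 = 0.230249.

0.2302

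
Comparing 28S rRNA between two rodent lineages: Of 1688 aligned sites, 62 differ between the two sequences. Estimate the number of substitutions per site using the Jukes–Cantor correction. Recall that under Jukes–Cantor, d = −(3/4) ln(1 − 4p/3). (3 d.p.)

0.038

p = 62/1688 ≈ 0.03673.
d = −(3/4) ln(1 − 4p/3) = −0.75 ln(1 − 0.048973) = −0.75 ln(0.951027)
  = −0.75 × (-0.050213) = 0.037660 substitutions/site.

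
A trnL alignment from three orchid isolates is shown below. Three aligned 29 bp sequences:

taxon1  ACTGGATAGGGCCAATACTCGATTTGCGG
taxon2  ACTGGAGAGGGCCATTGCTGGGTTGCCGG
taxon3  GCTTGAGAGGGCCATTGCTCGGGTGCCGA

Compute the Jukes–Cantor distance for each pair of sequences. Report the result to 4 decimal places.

taxon1–taxon2: 7/29 sites differ → p ≈ 0.241379, d = −0.75 ln(1 − 0.321839) = 0.291278 ≈ 0.2913.
taxon1–taxon3: 10/29 sites differ → p ≈ 0.344828, d = −0.75 ln(1 − 0.459771) = 0.461822 ≈ 0.4618.
taxon2–taxon3: 5/29 sites differ → p ≈ 0.172414, d = −0.75 ln(1 − 0.229885) = 0.195912 ≈ 0.1959.

d(taxon1,taxon2) = 0.2913, d(taxon1,taxon3) = 0.4618, d(taxon2,taxon3) = 0.1959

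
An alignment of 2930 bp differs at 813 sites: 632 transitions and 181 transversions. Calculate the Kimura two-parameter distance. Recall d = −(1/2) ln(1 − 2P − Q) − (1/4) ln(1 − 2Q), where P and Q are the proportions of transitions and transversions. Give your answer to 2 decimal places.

P = 632/2930 ≈ 0.2157 and Q = 181/2930 ≈ 0.061775.
Under the Kimura two-parameter model, d = −½ ln(1 − 2P − Q) − ¼ ln(1 − 2Q).
1 − 2P − Q = 0.506825, giving −½ ln(0.506825) = 0.339795.
1 − 2Q = 0.87645, giving −¼ ln(0.87645) = 0.032969.
d = 0.339795 + 0.032969 = 0.372764.

0.37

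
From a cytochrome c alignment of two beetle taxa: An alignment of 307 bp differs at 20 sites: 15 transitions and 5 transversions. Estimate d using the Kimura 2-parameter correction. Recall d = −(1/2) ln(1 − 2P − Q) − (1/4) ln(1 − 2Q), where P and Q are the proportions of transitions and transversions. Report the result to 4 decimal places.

0.0688

P = 15/307 ≈ 0.04886 and Q = 5/307 ≈ 0.016287.
Under the Kimura two-parameter model, d = −½ ln(1 − 2P − Q) − ¼ ln(1 − 2Q).
1 − 2P − Q = 0.885993, giving −½ ln(0.885993) = 0.060523.
1 − 2Q = 0.967426, giving −¼ ln(0.967426) = 0.008279.
d = 0.060523 + 0.008279 = 0.068802.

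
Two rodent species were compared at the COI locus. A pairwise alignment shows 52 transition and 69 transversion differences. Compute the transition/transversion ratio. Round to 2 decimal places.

0.75

R = 52/69 = 0.753623… ≈ 0.75 (to 2 d.p.).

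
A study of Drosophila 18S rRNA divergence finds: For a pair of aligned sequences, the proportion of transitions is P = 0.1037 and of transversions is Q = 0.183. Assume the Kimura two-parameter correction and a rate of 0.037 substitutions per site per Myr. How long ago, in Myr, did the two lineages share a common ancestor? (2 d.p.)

Under the Kimura two-parameter model, d = −½ ln(1 − 2P − Q) − ¼ ln(1 − 2Q).
1 − 2P − Q = 0.6096, giving −½ ln(0.6096) = 0.247476.
1 − 2Q = 0.634, giving −¼ ln(0.634) = 0.113927.
d = 0.247476 + 0.113927 = 0.361403.
Under a molecular clock d = 2μt, so t = d/(2μ) = 0.361403 / (2 × 0.037) = 4.88 Myr.

4.88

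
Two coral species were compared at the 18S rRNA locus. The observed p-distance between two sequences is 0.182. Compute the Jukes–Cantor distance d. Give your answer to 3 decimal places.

d = −(3/4) ln(1 − 4p/3) = −0.75 ln(1 − 0.242667) = −0.75 ln(0.757333)
  = −0.75 × (-0.277952) = 0.208464 substitutions/site.

0.208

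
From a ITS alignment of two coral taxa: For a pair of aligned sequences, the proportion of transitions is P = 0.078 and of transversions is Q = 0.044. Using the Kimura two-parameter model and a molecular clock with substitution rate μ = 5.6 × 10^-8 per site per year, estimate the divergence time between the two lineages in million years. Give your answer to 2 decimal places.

Under the Kimura two-parameter model, d = −½ ln(1 − 2P − Q) − ¼ ln(1 − 2Q).
1 − 2P − Q = 0.8, giving −½ ln(0.8) = 0.111572.
1 − 2Q = 0.912, giving −¼ ln(0.912) = 0.023029.
d = 0.111572 + 0.023029 = 0.134601.
Under a molecular clock d = 2μt, so t = d/(2μ) = 0.134601 / (2 × 5.6 × 10^-8) = 1.20 million years.

1.20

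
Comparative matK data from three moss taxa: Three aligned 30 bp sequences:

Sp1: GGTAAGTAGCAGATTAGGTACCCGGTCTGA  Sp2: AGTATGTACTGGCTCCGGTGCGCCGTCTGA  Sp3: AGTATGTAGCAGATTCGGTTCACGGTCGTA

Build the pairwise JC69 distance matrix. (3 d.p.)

Sp1–Sp2: 11/30 sites differ → p ≈ 0.366667, d = −0.75 ln(1 − 0.488889) = 0.503376 ≈ 0.503.
Sp1–Sp3: 7/30 sites differ → p ≈ 0.233333, d = −0.75 ln(1 − 0.311111) = 0.279506 ≈ 0.280.
Sp2–Sp3: 10/30 sites differ → p ≈ 0.333333, d = −0.75 ln(1 − 0.444444) = 0.440839 ≈ 0.441.

d(Sp1,Sp2) = 0.503, d(Sp1,Sp3) = 0.280, d(Sp2,Sp3) = 0.441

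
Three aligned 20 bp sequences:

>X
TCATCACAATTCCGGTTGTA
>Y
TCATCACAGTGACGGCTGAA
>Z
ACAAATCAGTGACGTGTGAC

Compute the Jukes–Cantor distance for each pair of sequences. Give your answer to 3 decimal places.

d(X,Y) = 0.304, d(X,Z) = 0.991, d(Y,Z) = 0.471

X–Y: 5/20 sites differ → p = 0.25, d = −0.75 ln(1 − 0.333333) = 0.304098 ≈ 0.304.
X–Z: 11/20 sites differ → p = 0.55, d = −0.75 ln(1 − 0.733333) = 0.991316 ≈ 0.991.
Y–Z: 7/20 sites differ → p = 0.35, d = −0.75 ln(1 − 0.466667) = 0.471457 ≈ 0.471.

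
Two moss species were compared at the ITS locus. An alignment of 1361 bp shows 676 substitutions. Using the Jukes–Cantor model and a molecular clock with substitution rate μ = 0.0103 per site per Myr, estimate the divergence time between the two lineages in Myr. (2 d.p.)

39.52

p = 676/1361 ≈ 0.496694.
d = −(3/4) ln(1 − 4p/3) = −0.75 ln(1 − 0.662259) = −0.75 ln(0.337741)
  = −0.75 × (-1.085476) = 0.814107 substitutions/site.
Under a molecular clock d = 2μt, so t = d/(2μ) = 0.814107 / (2 × 0.0103) = 39.52 Myr.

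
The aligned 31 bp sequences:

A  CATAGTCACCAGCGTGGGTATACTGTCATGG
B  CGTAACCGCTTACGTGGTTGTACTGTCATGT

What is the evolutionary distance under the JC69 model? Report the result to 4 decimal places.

The sequences differ at 10 of 31 sites (2, 5, 6, 8, 10, 11, 12, 18, 20, 31), so p = 10/31 ≈ 0.322581.
d = −(3/4) ln(1 − 4p/3) = −0.75 ln(1 − 0.430108) = −0.75 ln(0.569892)
  = −0.75 × (-0.562308) = 0.421731 substitutions/site.

0.4217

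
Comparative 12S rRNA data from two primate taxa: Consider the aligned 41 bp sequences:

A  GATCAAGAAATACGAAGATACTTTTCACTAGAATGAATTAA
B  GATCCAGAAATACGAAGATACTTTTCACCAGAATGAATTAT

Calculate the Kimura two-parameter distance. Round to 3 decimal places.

0.077

Of 41 sites, 1 differences are transitions and 2 are transversions, so P = 1/41 ≈ 0.02439 and Q = 2/41 ≈ 0.04878.
Under the Kimura two-parameter model, d = −½ ln(1 − 2P − Q) − ¼ ln(1 − 2Q).
1 − 2P − Q = 0.90244, giving −½ ln(0.90244) = 0.051327.
1 − 2Q = 0.90244, giving −¼ ln(0.90244) = 0.025663.
d = 0.051327 + 0.025663 = 0.076990.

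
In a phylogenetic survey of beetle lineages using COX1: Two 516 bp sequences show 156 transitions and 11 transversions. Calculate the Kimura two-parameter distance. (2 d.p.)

0.50

P = 156/516 ≈ 0.302326 and Q = 11/516 ≈ 0.021318.
Under the Kimura two-parameter model, d = −½ ln(1 − 2P − Q) − ¼ ln(1 − 2Q).
1 − 2P − Q = 0.37403, giving −½ ln(0.37403) = 0.491710.
1 − 2Q = 0.957364, giving −¼ ln(0.957364) = 0.010893.
d = 0.491710 + 0.010893 = 0.502603.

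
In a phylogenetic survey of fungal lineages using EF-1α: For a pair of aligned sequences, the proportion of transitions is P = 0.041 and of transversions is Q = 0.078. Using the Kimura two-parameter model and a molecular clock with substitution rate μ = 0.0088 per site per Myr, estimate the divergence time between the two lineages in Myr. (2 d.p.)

Under the Kimura two-parameter model, d = −½ ln(1 − 2P − Q) − ¼ ln(1 − 2Q).
1 − 2P − Q = 0.84, giving −½ ln(0.84) = 0.087177.
1 − 2Q = 0.844, giving −¼ ln(0.844) = 0.042401.
d = 0.087177 + 0.042401 = 0.129578.
Under a molecular clock d = 2μt, so t = d/(2μ) = 0.129578 / (2 × 0.0088) = 7.36 Myr.

7.36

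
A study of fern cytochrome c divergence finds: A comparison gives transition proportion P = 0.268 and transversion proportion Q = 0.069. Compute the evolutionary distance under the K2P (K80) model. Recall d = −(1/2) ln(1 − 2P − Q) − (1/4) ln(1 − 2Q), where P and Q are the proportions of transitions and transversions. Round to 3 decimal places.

Under the Kimura two-parameter model, d = −½ ln(1 − 2P − Q) − ¼ ln(1 − 2Q).
1 − 2P − Q = 0.395, giving −½ ln(0.395) = 0.464435.
1 − 2Q = 0.862, giving −¼ ln(0.862) = 0.037125.
d = 0.464435 + 0.037125 = 0.501560.

0.502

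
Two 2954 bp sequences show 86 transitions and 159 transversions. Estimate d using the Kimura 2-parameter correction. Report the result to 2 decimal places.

P = 86/2954 ≈ 0.029113 and Q = 159/2954 ≈ 0.053825.
Under the Kimura two-parameter model, d = −½ ln(1 − 2P − Q) − ¼ ln(1 − 2Q).
1 − 2P − Q = 0.887949, giving −½ ln(0.887949) = 0.059420.
1 − 2Q = 0.89235, giving −¼ ln(0.89235) = 0.028474.
d = 0.059420 + 0.028474 = 0.087894.

0.09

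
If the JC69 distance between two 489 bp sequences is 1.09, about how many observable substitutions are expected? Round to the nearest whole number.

281

Invert JC69: p = (3/4)(1 − e^(−4d/3)) = 0.75 × (1 − e^(-1.453333)) = 0.75 × (1 − 0.233790) = 0.574658.
Expected differing sites = pL ≈ 0.574658 × 489 = 281.007762 ≈ 281.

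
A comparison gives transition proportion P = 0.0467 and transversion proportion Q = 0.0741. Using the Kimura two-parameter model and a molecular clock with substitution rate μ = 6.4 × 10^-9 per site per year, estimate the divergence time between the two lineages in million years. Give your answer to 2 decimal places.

Under the Kimura two-parameter model, d = −½ ln(1 − 2P − Q) − ¼ ln(1 − 2Q).
1 − 2P − Q = 0.8325, giving −½ ln(0.8325) = 0.091661.
1 − 2Q = 0.8518, giving −¼ ln(0.8518) = 0.040101.
d = 0.091661 + 0.040101 = 0.131762.
Under a molecular clock d = 2μt, so t = d/(2μ) = 0.131762 / (2 × 6.4 × 10^-9) = 10.29 million years.

10.29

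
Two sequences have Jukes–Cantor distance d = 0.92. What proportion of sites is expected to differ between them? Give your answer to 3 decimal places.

0.530

p = (3/4)(1 − e^(−4d/3)) = 0.75 × (1 − e^(-1.226667)) = 0.75 × (1 − 0.293268) = 0.530049.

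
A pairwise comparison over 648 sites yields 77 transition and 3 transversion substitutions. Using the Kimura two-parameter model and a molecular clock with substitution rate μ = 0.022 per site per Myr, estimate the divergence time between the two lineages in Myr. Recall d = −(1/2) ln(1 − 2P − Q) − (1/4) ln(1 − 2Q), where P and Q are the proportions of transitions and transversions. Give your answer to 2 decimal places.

3.21

P = 77/648 ≈ 0.118827 and Q = 3/648 ≈ 0.00463.
Under the Kimura two-parameter model, d = −½ ln(1 − 2P − Q) − ¼ ln(1 − 2Q).
1 − 2P − Q = 0.757716, giving −½ ln(0.757716) = 0.138723.
1 − 2Q = 0.99074, giving −¼ ln(0.99074) = 0.002326.
d = 0.138723 + 0.002326 = 0.141049.
Under a molecular clock d = 2μt, so t = d/(2μ) = 0.141049 / (2 × 0.022) = 3.21 Myr.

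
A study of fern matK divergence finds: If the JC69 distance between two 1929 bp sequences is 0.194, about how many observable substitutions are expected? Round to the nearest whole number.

330

Invert JC69: p = (3/4)(1 − e^(−4d/3)) = 0.75 × (1 − e^(-0.258667)) = 0.75 × (1 − 0.772080) = 0.170940.
Expected differing sites = pL ≈ 0.170940 × 1929 = 329.74326 ≈ 330.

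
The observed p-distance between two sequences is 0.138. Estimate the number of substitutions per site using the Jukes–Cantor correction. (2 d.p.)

d = −(3/4) ln(1 − 4p/3) = −0.75 ln(1 − 0.184) = −0.75 ln(0.816)
  = −0.75 × (-0.203341) = 0.152506 substitutions/site.

0.15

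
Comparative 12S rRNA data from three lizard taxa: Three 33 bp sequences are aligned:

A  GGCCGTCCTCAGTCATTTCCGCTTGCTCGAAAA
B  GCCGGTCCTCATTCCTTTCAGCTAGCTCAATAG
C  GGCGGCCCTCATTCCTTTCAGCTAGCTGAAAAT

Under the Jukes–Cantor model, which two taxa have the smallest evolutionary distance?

B and C

A–B: 9/33 differ, p = 0.273, d = 0.339.
A–C: 9/33 differ, p = 0.273, d = 0.339.
B–C: 5/33 differ, p = 0.152, d = 0.169.
The smallest distance is between B and C.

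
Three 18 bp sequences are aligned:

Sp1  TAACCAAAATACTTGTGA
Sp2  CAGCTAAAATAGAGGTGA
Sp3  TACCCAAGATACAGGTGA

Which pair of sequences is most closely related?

Sp1–Sp2: 6/18 differ, p = 0.333, d = 0.441.
Sp1–Sp3: 4/18 differ, p = 0.222, d = 0.264.
Sp2–Sp3: 5/18 differ, p = 0.278, d = 0.347.
The smallest distance is between Sp1 and Sp3.

Sp1 and Sp3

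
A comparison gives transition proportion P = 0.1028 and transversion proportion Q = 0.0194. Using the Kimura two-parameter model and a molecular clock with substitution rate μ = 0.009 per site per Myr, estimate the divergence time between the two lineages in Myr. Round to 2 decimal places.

7.63

Under the Kimura two-parameter model, d = −½ ln(1 − 2P − Q) − ¼ ln(1 − 2Q).
1 − 2P − Q = 0.775, giving −½ ln(0.775) = 0.127446.
1 − 2Q = 0.9612, giving −¼ ln(0.9612) = 0.009893.
d = 0.127446 + 0.009893 = 0.137339.
Under a molecular clock d = 2μt, so t = d/(2μ) = 0.137339 / (2 × 0.009) = 7.63 Myr.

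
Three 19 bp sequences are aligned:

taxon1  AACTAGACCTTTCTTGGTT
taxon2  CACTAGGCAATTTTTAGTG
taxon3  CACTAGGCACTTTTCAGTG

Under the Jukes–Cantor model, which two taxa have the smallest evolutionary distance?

taxon2 and taxon3

taxon1–taxon2: 7/19 differ, p = 0.368, d = 0.507.
taxon1–taxon3: 8/19 differ, p = 0.421, d = 0.618.
taxon2–taxon3: 2/19 differ, p = 0.105, d = 0.113.
The smallest distance is between taxon2 and taxon3.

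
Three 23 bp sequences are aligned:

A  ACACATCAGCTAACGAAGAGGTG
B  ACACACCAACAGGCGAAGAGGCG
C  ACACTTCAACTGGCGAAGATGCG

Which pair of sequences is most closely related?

B and C

A–B: 6/23 differ, p = 0.261, d = 0.321.
A–C: 6/23 differ, p = 0.261, d = 0.321.
B–C: 4/23 differ, p = 0.174, d = 0.198.
The smallest distance is between B and C.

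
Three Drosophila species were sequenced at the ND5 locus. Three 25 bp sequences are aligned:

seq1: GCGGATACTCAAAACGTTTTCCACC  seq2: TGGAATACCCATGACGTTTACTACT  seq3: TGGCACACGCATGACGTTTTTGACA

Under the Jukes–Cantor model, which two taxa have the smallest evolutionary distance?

seq2 and seq3

seq1–seq2: 9/25 differ, p = 0.360, d = 0.490.
seq1–seq3: 10/25 differ, p = 0.400, d = 0.572.
seq2–seq3: 7/25 differ, p = 0.280, d = 0.351.
The smallest distance is between seq2 and seq3.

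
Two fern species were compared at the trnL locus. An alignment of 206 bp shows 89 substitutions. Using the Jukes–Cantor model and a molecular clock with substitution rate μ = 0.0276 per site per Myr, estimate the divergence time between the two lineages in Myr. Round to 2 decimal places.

11.66

p = 89/206 ≈ 0.432039.
d = −(3/4) ln(1 − 4p/3) = −0.75 ln(1 − 0.576052) = −0.75 ln(0.423948)
  = −0.75 × (-0.858144) = 0.643608 substitutions/site.
Under a molecular clock d = 2μt, so t = d/(2μ) = 0.643608 / (2 × 0.0276) = 11.66 Myr.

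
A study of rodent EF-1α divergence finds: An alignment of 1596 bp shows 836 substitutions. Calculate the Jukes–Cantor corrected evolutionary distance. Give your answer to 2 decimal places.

0.90

p = 836/1596 ≈ 0.52381.
d = −(3/4) ln(1 − 4p/3) = −0.75 ln(1 − 0.698413) = −0.75 ln(0.301587)
  = −0.75 × (-1.198697) = 0.899023 substitutions/site.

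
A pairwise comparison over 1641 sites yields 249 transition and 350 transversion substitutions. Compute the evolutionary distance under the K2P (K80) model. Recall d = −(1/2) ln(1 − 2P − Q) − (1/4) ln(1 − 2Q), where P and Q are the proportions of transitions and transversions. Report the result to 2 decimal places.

0.50

P = 249/1641 ≈ 0.151737 and Q = 350/1641 ≈ 0.213285.
Under the Kimura two-parameter model, d = −½ ln(1 − 2P − Q) − ¼ ln(1 − 2Q).
1 − 2P − Q = 0.483241, giving −½ ln(0.483241) = 0.363620.
1 − 2Q = 0.57343, giving −¼ ln(0.57343) = 0.139030.
d = 0.363620 + 0.139030 = 0.502650.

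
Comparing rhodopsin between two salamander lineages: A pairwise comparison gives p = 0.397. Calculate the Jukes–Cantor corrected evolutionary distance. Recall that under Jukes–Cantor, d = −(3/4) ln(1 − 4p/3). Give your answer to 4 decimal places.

d = −(3/4) ln(1 − 4p/3) = −0.75 ln(1 − 0.529333) = −0.75 ln(0.470667)
  = −0.75 × (-0.753604) = 0.565203 substitutions/site.

0.5652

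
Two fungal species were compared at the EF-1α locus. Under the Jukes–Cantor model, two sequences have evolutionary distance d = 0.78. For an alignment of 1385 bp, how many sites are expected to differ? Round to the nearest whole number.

Invert JC69: p = (3/4)(1 − e^(−4d/3)) = 0.75 × (1 − e^(-1.04)) = 0.75 × (1 − 0.353455) = 0.484909.
Expected differing sites = pL ≈ 0.484909 × 1385 = 671.598965 ≈ 672.

672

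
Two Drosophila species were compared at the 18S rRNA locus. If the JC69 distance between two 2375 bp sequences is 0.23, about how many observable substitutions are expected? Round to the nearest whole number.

Invert JC69: p = (3/4)(1 − e^(−4d/3)) = 0.75 × (1 − e^(-0.306667)) = 0.75 × (1 − 0.735896) = 0.198078.
Expected differing sites = pL ≈ 0.198078 × 2375 = 470.43525 ≈ 470.

470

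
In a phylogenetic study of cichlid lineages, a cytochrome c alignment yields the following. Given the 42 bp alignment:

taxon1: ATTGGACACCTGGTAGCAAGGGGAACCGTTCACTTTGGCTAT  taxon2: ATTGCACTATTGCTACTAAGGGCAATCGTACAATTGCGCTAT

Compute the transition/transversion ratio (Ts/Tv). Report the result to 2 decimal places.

0.30

Transitions are A↔G and C↔T; transversions are all other mismatches.
Transitions: 3. Transversions: 10.
R = 3/10 = 0.30.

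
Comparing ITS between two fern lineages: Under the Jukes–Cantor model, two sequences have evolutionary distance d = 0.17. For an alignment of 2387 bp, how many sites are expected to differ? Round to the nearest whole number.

Invert JC69: p = (3/4)(1 − e^(−4d/3)) = 0.75 × (1 − e^(-0.226667)) = 0.75 × (1 − 0.797186) = 0.152111.
Expected differing sites = pL ≈ 0.152111 × 2387 = 363.088957 ≈ 363.

363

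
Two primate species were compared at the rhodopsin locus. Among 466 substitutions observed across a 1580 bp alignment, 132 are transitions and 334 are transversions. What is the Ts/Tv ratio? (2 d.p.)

0.40

R = 132/334 = 0.395209… ≈ 0.40 (to 2 d.p.).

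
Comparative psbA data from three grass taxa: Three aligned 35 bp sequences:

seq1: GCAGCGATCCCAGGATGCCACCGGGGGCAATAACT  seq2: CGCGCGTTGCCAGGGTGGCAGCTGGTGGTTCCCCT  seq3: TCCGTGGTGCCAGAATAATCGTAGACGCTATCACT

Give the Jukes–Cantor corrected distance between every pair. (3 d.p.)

seq1–seq2: 16/35 sites differ → p ≈ 0.457143, d = −0.75 ln(1 − 0.609524) = 0.705292 ≈ 0.705.
seq1–seq3: 17/35 sites differ → p ≈ 0.485714, d = −0.75 ln(1 − 0.647619) = 0.782282 ≈ 0.782.
seq2–seq3: 18/35 sites differ → p ≈ 0.514286, d = −0.75 ln(1 − 0.685715) = 0.868091 ≈ 0.868.

d(seq1,seq2) = 0.705, d(seq1,seq3) = 0.782, d(seq2,seq3) = 0.868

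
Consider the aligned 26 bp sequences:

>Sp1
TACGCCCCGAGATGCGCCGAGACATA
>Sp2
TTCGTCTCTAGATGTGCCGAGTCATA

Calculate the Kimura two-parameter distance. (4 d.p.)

0.2780

Of 26 sites, 3 differences are transitions and 3 are transversions, so P = 3/26 ≈ 0.115385 and Q = 3/26 ≈ 0.115385.
Under the Kimura two-parameter model, d = −½ ln(1 − 2P − Q) − ¼ ln(1 − 2Q).
1 − 2P − Q = 0.653845, giving −½ ln(0.653845) = 0.212442.
1 − 2Q = 0.76923, giving −¼ ln(0.76923) = 0.065591.
d = 0.212442 + 0.065591 = 0.278033.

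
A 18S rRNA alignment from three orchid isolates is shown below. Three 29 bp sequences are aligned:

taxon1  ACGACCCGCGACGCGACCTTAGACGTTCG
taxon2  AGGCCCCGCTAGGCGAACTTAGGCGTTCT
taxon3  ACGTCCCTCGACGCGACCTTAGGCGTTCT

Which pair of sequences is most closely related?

taxon1–taxon2: 7/29 differ, p = 0.241, d = 0.291.
taxon1–taxon3: 4/29 differ, p = 0.138, d = 0.152.
taxon2–taxon3: 6/29 differ, p = 0.207, d = 0.242.
The smallest distance is between taxon1 and taxon3.

taxon1 and taxon3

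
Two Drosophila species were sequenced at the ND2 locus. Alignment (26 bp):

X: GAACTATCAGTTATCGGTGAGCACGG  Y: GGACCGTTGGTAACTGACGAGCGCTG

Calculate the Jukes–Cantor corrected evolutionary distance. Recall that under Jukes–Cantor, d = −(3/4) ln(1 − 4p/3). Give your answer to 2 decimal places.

The sequences differ at 12 of 26 sites, so p = 12/26 ≈ 0.461538.
d = −(3/4) ln(1 − 4p/3) = −0.75 ln(1 − 0.615384) = −0.75 ln(0.384616)
  = −0.75 × (-0.955510) = 0.716633 substitutions/site.

0.72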